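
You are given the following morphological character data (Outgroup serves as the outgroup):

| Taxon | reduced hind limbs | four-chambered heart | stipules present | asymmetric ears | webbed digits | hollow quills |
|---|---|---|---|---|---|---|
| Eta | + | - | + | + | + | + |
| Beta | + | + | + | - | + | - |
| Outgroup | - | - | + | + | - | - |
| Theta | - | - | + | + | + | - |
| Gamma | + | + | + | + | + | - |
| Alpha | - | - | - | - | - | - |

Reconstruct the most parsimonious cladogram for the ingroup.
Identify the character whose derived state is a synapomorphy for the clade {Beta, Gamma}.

Character polarity is set by the outgroup: the derived state is whichever differs from the outgroup's state, so for stipules present, asymmetric ears the derived state is '-', and for the remaining characters it is '+'.
reduced hind limbs (derived state '+') is shared by Beta, Eta, and Gamma — a synapomorphy uniting that clade.
four-chambered heart (derived state '+') is shared by Beta and Gamma — a synapomorphy uniting that clade.
stipules present (derived state '-') is unique to Alpha (autapomorphy; uninformative for grouping).
asymmetric ears (state '-') occurs in Alpha and Beta but conflicts with the nesting implied by the other characters — most parsimoniously interpreted as homoplasy.
webbed digits (derived state '+') is shared by Beta, Eta, Gamma, and Theta — a synapomorphy uniting that clade.
hollow quills (derived state '+') is unique to Eta (autapomorphy; uninformative for grouping).
Most parsimonious ingroup topology: ((((Gamma,Beta),Eta),Theta),Alpha).
The clade {Beta, Gamma} is supported by four-chambered heart: its derived state '+' occurs in exactly those taxa and in no other taxon (including the outgroup).

four-chambered heart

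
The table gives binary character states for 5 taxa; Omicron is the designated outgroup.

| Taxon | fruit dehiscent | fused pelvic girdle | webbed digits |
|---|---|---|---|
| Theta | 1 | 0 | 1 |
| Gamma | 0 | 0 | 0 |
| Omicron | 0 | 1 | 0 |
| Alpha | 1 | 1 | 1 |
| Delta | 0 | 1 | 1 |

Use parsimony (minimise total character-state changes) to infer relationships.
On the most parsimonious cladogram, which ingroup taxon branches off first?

Character polarity is set by the outgroup: the derived state is whichever differs from the outgroup's state, so for fused pelvic girdle the derived state is '0', and for the remaining characters it is '1'.
fruit dehiscent (derived state '1') is shared by Alpha and Theta — a synapomorphy uniting that clade.
fused pelvic girdle groups Gamma and Theta, which is incompatible with the clades supported by the remaining characters; treating it as convergent (homoplasy) costs fewer steps than any alternative tree.
webbed digits: derived state '1' in Alpha, Delta, and Theta only — synapomorphy for {Alpha, Delta, Theta}.
Most parsimonious ingroup topology: (((Alpha,Theta),Delta),Gamma).
Gamma is sister to the clade containing all other ingroup taxa, so it is the earliest-diverging (most basal) ingroup lineage.

Gamma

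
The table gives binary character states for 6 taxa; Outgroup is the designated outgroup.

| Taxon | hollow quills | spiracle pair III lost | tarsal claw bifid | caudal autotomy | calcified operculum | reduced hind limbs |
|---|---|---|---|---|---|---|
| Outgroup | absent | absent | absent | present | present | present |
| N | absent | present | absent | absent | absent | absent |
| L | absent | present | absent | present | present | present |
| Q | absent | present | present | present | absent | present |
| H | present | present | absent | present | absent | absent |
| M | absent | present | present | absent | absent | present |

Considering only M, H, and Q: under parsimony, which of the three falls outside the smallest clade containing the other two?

H

Character polarity is set by the outgroup: the derived state is whichever differs from the outgroup's state, so for caudal autotomy, calcified operculum, reduced hind limbs the derived state is 'absent', and for the remaining characters it is 'present'.
hollow quills: derived state 'present' in H only — an autapomorphy, so it tells us nothing about relationships among taxa.
All ingroup taxa share the derived state 'present' for spiracle pair III lost; it defines the ingroup but does not resolve relationships within it.
tarsal claw bifid (derived state 'present') is shared by M and Q — a synapomorphy uniting that clade.
caudal autotomy (state 'absent') occurs in M and N but conflicts with the nesting implied by the other characters — most parsimoniously interpreted as homoplasy.
Only H, M, N, and Q show the derived state 'absent' for calcified operculum, supporting them as a clade.
reduced hind limbs (derived state 'absent') is shared by H and N — a synapomorphy uniting that clade.
Most parsimonious ingroup topology: (((N,H),(Q,M)),L).
Q and M share a more recent common ancestor with each other than either does with H, so H is the least closely related of the three.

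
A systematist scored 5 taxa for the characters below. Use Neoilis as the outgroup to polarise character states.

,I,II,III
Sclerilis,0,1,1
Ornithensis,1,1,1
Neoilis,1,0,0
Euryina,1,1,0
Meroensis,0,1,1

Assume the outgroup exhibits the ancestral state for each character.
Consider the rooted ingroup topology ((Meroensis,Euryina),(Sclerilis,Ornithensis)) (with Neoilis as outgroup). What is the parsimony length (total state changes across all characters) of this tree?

Map each character onto ((Meroensis,Euryina),(Sclerilis,Ornithensis)) (rooted by Neoilis) and count the minimum state changes it requires (Fitch parsimony):
I: 2; II: 1; III: 2.
Total tree length = 5.

5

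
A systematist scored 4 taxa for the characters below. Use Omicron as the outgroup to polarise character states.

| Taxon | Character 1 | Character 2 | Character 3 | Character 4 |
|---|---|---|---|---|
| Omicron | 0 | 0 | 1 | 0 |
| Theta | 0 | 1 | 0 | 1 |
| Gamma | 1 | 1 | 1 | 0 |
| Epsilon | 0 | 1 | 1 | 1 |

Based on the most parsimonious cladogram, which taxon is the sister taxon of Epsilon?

Character polarity is set by the outgroup: the derived state is whichever differs from the outgroup's state, so for Character 3 the derived state is '0', and for the remaining characters it is '1'.
Character 1 (derived state '1') is unique to Gamma (autapomorphy; uninformative for grouping).
All ingroup taxa share the derived state '1' for Character 2; it defines the ingroup but does not resolve relationships within it.
Character 3 (derived state '0') is unique to Theta (autapomorphy; uninformative for grouping).
Character 4: derived state '1' in Epsilon and Theta only — synapomorphy for {Epsilon, Theta}.
Most parsimonious ingroup topology: ((Theta,Epsilon),Gamma).
Epsilon and Theta form a cherry on this tree, so they are sister taxa.

Theta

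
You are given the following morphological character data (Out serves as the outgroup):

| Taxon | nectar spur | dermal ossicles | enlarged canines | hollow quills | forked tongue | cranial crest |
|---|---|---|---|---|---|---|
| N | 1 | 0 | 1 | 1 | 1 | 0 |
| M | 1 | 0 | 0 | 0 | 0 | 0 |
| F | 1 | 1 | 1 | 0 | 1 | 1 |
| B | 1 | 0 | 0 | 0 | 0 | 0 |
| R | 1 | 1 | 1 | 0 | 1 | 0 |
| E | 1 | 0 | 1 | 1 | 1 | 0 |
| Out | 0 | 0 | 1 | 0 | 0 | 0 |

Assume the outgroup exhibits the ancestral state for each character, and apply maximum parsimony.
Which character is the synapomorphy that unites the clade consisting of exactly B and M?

Character polarity is set by the outgroup: the derived state is whichever differs from the outgroup's state, so for enlarged canines the derived state is '0', and for the remaining characters it is '1'.
nectar spur (derived state '1') is shared by all ingroup taxa — unites the whole ingroup.
Only F and R show the derived state '1' for dermal ossicles, supporting them as a clade.
Only B and M show the derived state '0' for enlarged canines, supporting them as a clade.
Only E and N show the derived state '1' for hollow quills, supporting them as a clade.
Only E, F, N, and R show the derived state '1' for forked tongue, supporting them as a clade.
cranial crest (derived state '1') is unique to F (autapomorphy; uninformative for grouping).
Most parsimonious ingroup topology: ((B,M),((E,N),(R,F))).
The clade {B, M} is supported by enlarged canines: its derived state '0' occurs in exactly those taxa and in no other taxon (including the outgroup).

enlarged canines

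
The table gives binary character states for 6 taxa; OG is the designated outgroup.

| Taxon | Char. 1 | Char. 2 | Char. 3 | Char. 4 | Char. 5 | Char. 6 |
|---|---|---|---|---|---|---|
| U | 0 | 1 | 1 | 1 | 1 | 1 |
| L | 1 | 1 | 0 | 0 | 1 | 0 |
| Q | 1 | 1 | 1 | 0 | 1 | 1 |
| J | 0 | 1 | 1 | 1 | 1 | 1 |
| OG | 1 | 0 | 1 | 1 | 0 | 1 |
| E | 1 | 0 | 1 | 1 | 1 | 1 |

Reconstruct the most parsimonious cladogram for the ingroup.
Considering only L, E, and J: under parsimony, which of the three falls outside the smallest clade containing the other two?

E

Character polarity is set by the outgroup: the derived state is whichever differs from the outgroup's state, so for Char. 1, Char. 3, Char. 4, Char. 6 the derived state is '0', and for the remaining characters it is '1'.
Only J and U show the derived state '0' for Char. 1, supporting them as a clade.
Only J, L, Q, and U show the derived state '1' for Char. 2, supporting them as a clade.
Char. 3: derived state '0' in L only — an autapomorphy, so it tells us nothing about relationships among taxa.
Char. 4 (derived state '0') is shared by L and Q — a synapomorphy uniting that clade.
Char. 5 (derived state '1') is shared by all ingroup taxa — unites the whole ingroup.
Char. 6: derived state '0' in L only — an autapomorphy, so it tells us nothing about relationships among taxa.
Most parsimonious ingroup topology: (E,((Q,L),(J,U))).
L and J share a more recent common ancestor with each other than either does with E, so E is the least closely related of the three.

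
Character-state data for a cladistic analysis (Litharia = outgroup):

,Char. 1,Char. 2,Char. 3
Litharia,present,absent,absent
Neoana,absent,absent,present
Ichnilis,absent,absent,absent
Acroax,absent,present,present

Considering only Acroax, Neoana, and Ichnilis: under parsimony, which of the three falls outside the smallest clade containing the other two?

Character polarity is set by the outgroup: the derived state is whichever differs from the outgroup's state, so for Char. 1 the derived state is 'absent', and for the remaining characters it is 'present'.
All ingroup taxa share the derived state 'absent' for Char. 1; it defines the ingroup but does not resolve relationships within it.
Char. 2 (derived state 'present') is unique to Acroax (autapomorphy; uninformative for grouping).
Char. 3: derived state 'present' in Acroax and Neoana only — synapomorphy for {Acroax, Neoana}.
Most parsimonious ingroup topology: ((Neoana,Acroax),Ichnilis).
Acroax and Neoana share a more recent common ancestor with each other than either does with Ichnilis, so Ichnilis is the least closely related of the three.

Ichnilis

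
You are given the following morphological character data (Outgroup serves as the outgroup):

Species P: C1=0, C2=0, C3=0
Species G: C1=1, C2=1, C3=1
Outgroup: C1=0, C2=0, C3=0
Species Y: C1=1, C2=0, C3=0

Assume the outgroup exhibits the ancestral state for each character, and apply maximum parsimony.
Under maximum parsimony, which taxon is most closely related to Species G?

The outgroup has state '0' for every character, so '1' is the derived state throughout.
Only Species G and Species Y show the derived state '1' for C1, supporting them as a clade.
C2 (derived state '1') is unique to Species G (autapomorphy; uninformative for grouping).
C3 (derived state '1') is unique to Species G (autapomorphy; uninformative for grouping).
Most parsimonious ingroup topology: ((Species G,Species Y),Species P).
Species G and Species Y form a cherry on this tree, so they are sister taxa.

Species Y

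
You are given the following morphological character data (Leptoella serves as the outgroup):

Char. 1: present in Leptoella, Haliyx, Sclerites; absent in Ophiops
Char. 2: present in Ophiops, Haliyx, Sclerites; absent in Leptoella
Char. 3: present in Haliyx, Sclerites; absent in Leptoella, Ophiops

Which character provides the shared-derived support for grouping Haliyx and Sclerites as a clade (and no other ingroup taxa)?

Char. 3

Character polarity is set by the outgroup: the derived state is whichever differs from the outgroup's state, so for Char. 1 the derived state is 'absent', and for the remaining characters it is 'present'.
Char. 1 (derived state 'absent') is unique to Ophiops (autapomorphy; uninformative for grouping).
All ingroup taxa share the derived state 'present' for Char. 2; it defines the ingroup but does not resolve relationships within it.
Only Haliyx and Sclerites show the derived state 'present' for Char. 3, supporting them as a clade.
Most parsimonious ingroup topology: (Ophiops,(Haliyx,Sclerites)).
The clade {Haliyx, Sclerites} is supported by Char. 3: its derived state 'present' occurs in exactly those taxa and in no other taxon (including the outgroup).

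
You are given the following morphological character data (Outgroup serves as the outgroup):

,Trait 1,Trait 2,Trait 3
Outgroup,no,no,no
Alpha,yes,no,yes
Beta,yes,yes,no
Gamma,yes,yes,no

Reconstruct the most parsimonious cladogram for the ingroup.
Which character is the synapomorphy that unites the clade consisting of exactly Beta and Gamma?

The outgroup has state 'no' for every character, so 'yes' is the derived state throughout.
All ingroup taxa share the derived state 'yes' for Trait 1; it defines the ingroup but does not resolve relationships within it.
Trait 2 (derived state 'yes') is shared by Beta and Gamma — a synapomorphy uniting that clade.
Trait 3 (derived state 'yes') is unique to Alpha (autapomorphy; uninformative for grouping).
Most parsimonious ingroup topology: (Alpha,(Beta,Gamma)).
The clade {Beta, Gamma} is supported by Trait 2: its derived state 'yes' occurs in exactly those taxa and in no other taxon (including the outgroup).

Trait 2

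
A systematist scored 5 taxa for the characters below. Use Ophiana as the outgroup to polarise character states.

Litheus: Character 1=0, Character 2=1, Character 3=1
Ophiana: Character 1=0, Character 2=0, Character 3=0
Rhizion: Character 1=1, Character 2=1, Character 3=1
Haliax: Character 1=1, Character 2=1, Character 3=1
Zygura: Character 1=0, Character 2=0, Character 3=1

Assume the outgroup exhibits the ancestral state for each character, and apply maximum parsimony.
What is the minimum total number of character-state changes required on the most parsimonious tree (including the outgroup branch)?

The outgroup has state '0' for every character, so '1' is the derived state throughout.
Character 1 (derived state '1') is shared by Haliax and Rhizion — a synapomorphy uniting that clade.
Only Haliax, Litheus, and Rhizion show the derived state '1' for Character 2, supporting them as a clade.
Character 3 (derived state '1') is shared by all ingroup taxa — unites the whole ingroup.
Most parsimonious ingroup topology: (((Rhizion,Haliax),Litheus),Zygura).
Changes per character on this tree: Character 1: 1; Character 2: 1; Character 3: 1.
Total = 3.

3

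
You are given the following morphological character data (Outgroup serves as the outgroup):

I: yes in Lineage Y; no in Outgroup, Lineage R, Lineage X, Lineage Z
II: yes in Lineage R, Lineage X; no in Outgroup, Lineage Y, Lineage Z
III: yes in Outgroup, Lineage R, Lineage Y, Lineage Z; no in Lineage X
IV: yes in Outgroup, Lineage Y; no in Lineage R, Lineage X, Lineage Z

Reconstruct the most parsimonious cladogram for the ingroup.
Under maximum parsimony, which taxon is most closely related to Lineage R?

Lineage X

Character polarity is set by the outgroup: the derived state is whichever differs from the outgroup's state, so for III, IV the derived state is 'no', and for the remaining characters it is 'yes'.
I (derived state 'yes') is unique to Lineage Y (autapomorphy; uninformative for grouping).
II (derived state 'yes') is shared by Lineage R and Lineage X — a synapomorphy uniting that clade.
III: derived state 'no' in Lineage X only — an autapomorphy, so it tells us nothing about relationships among taxa.
IV: derived state 'no' in Lineage R, Lineage X, and Lineage Z only — synapomorphy for {Lineage R, Lineage X, Lineage Z}.
Most parsimonious ingroup topology: (((Lineage R,Lineage X),Lineage Z),Lineage Y).
Lineage R and Lineage X form a cherry on this tree, so they are sister taxa.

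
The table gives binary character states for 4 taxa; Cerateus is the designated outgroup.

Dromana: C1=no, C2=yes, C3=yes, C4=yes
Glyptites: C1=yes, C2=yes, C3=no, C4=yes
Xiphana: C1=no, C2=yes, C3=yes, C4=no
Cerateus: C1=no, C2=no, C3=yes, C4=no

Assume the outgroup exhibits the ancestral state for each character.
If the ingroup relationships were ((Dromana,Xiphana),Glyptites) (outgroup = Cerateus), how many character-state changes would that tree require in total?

Map each character onto ((Dromana,Xiphana),Glyptites) (rooted by Cerateus) and count the minimum state changes it requires (Fitch parsimony):
C1: 1; C2: 1; C3: 1; C4: 2.
Total tree length = 5.

5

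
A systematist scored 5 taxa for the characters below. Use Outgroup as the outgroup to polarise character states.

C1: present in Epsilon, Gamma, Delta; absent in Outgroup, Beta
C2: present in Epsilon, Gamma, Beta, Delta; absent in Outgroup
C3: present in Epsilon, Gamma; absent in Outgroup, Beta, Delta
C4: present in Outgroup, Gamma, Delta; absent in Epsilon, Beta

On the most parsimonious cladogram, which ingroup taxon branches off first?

Beta

Character polarity is set by the outgroup: the derived state is whichever differs from the outgroup's state, so for C4 the derived state is 'absent', and for the remaining characters it is 'present'.
C1 (derived state 'present') is shared by Delta, Epsilon, and Gamma — a synapomorphy uniting that clade.
C2 (derived state 'present') is shared by all ingroup taxa — unites the whole ingroup.
Only Epsilon and Gamma show the derived state 'present' for C3, supporting them as a clade.
C4 groups Beta and Epsilon, which is incompatible with the clades supported by the remaining characters; treating it as convergent (homoplasy) costs fewer steps than any alternative tree.
Most parsimonious ingroup topology: (((Epsilon,Gamma),Delta),Beta).
Beta is sister to the clade containing all other ingroup taxa, so it is the earliest-diverging (most basal) ingroup lineage.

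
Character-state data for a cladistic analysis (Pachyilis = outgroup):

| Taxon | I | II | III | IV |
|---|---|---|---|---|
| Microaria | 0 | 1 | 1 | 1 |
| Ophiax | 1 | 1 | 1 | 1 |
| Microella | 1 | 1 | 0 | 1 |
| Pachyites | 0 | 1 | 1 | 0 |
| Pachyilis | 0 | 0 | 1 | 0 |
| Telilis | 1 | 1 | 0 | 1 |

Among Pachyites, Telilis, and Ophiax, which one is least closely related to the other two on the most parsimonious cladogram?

Character polarity is set by the outgroup: the derived state is whichever differs from the outgroup's state, so for III the derived state is '0', and for the remaining characters it is '1'.
I: derived state '1' in Microella, Ophiax, and Telilis only — synapomorphy for {Microella, Ophiax, Telilis}.
All ingroup taxa share the derived state '1' for II; it defines the ingroup but does not resolve relationships within it.
Only Microella and Telilis show the derived state '0' for III, supporting them as a clade.
IV (derived state '1') is shared by Microaria, Microella, Ophiax, and Telilis — a synapomorphy uniting that clade.
Most parsimonious ingroup topology: (((Ophiax,(Telilis,Microella)),Microaria),Pachyites).
Telilis and Ophiax share a more recent common ancestor with each other than either does with Pachyites, so Pachyites is the least closely related of the three.

Pachyites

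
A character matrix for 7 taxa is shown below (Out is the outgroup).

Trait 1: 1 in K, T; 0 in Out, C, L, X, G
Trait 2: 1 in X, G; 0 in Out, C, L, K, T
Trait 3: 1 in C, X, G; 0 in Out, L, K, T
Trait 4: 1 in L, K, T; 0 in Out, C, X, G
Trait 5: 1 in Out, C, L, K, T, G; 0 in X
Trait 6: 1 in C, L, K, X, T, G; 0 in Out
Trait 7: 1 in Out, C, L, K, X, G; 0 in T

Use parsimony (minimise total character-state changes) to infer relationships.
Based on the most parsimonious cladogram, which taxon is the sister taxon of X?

G

Character polarity is set by the outgroup: the derived state is whichever differs from the outgroup's state, so for Trait 5, Trait 7 the derived state is '0', and for the remaining characters it is '1'.
Only K and T show the derived state '1' for Trait 1, supporting them as a clade.
Only G and X show the derived state '1' for Trait 2, supporting them as a clade.
Only C, G, and X show the derived state '1' for Trait 3, supporting them as a clade.
Trait 4 (derived state '1') is shared by K, L, and T — a synapomorphy uniting that clade.
Trait 5 (derived state '0') is unique to X (autapomorphy; uninformative for grouping).
Trait 6 (derived state '1') is shared by all ingroup taxa — unites the whole ingroup.
Trait 7 (derived state '0') is unique to T (autapomorphy; uninformative for grouping).
Most parsimonious ingroup topology: ((C,(X,G)),(L,(K,T))).
X and G form a cherry on this tree, so they are sister taxa.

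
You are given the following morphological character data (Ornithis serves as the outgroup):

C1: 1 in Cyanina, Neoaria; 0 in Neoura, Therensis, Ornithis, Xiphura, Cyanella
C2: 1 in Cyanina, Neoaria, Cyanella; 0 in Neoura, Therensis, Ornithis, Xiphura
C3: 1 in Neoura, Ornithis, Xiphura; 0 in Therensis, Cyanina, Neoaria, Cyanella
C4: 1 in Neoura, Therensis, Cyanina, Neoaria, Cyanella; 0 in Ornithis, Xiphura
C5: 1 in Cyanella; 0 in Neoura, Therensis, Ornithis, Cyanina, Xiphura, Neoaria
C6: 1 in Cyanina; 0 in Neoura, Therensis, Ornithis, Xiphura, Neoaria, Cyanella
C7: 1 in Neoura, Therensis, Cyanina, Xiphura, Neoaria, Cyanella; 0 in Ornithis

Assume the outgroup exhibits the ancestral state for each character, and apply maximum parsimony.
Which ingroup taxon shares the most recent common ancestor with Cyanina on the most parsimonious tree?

Character polarity is set by the outgroup: the derived state is whichever differs from the outgroup's state, so for C3 the derived state is '0', and for the remaining characters it is '1'.
C1: derived state '1' in Cyanina and Neoaria only — synapomorphy for {Cyanina, Neoaria}.
C2 (derived state '1') is shared by Cyanella, Cyanina, and Neoaria — a synapomorphy uniting that clade.
C3: derived state '0' in Cyanella, Cyanina, Neoaria, and Therensis only — synapomorphy for {Cyanella, Cyanina, Neoaria, Therensis}.
C4 (derived state '1') is shared by Cyanella, Cyanina, Neoaria, Neoura, and Therensis — a synapomorphy uniting that clade.
C5 (derived state '1') is unique to Cyanella (autapomorphy; uninformative for grouping).
C6 (derived state '1') is unique to Cyanina (autapomorphy; uninformative for grouping).
All ingroup taxa share the derived state '1' for C7; it defines the ingroup but does not resolve relationships within it.
Most parsimonious ingroup topology: (((((Neoaria,Cyanina),Cyanella),Therensis),Neoura),Xiphura).
Cyanina and Neoaria form a cherry on this tree, so they are sister taxa.

Neoaria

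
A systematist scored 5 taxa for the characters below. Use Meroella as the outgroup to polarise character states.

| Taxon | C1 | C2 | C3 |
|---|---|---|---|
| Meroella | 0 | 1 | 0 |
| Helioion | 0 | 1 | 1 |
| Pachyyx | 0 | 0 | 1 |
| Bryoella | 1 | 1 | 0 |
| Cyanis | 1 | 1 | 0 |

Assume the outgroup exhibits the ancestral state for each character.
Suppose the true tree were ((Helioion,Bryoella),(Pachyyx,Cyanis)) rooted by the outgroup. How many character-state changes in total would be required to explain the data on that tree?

5

Map each character onto ((Helioion,Bryoella),(Pachyyx,Cyanis)) (rooted by Meroella) and count the minimum state changes it requires (Fitch parsimony):
C1: 2; C2: 1; C3: 2.
Total tree length = 5.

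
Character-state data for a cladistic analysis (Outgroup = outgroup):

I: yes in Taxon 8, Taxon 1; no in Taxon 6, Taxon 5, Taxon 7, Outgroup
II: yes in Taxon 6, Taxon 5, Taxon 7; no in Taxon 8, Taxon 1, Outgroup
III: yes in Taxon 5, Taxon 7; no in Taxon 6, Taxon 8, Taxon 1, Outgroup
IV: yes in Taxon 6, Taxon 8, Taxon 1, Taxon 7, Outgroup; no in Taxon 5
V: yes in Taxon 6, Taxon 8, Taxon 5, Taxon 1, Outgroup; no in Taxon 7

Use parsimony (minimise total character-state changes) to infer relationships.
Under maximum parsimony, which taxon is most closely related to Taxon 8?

Character polarity is set by the outgroup: the derived state is whichever differs from the outgroup's state, so for IV, V the derived state is 'no', and for the remaining characters it is 'yes'.
I: derived state 'yes' in Taxon 1 and Taxon 8 only — synapomorphy for {Taxon 1, Taxon 8}.
II (derived state 'yes') is shared by Taxon 5, Taxon 6, and Taxon 7 — a synapomorphy uniting that clade.
III (derived state 'yes') is shared by Taxon 5 and Taxon 7 — a synapomorphy uniting that clade.
IV: derived state 'no' in Taxon 5 only — an autapomorphy, so it tells us nothing about relationships among taxa.
V: derived state 'no' in Taxon 7 only — an autapomorphy, so it tells us nothing about relationships among taxa.
Most parsimonious ingroup topology: (((Taxon 5,Taxon 7),Taxon 6),(Taxon 1,Taxon 8)).
Taxon 8 and Taxon 1 form a cherry on this tree, so they are sister taxa.

Taxon 1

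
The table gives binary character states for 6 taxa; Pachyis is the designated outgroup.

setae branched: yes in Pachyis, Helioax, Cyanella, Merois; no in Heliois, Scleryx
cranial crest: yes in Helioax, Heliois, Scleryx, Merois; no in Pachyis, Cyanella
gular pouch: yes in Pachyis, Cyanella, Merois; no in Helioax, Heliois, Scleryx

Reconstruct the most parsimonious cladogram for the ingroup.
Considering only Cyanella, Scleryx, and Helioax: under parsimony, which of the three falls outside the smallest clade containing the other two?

Cyanella

Character polarity is set by the outgroup: the derived state is whichever differs from the outgroup's state, so for setae branched, gular pouch the derived state is 'no', and for the remaining characters it is 'yes'.
setae branched: derived state 'no' in Heliois and Scleryx only — synapomorphy for {Heliois, Scleryx}.
cranial crest: derived state 'yes' in Helioax, Heliois, Merois, and Scleryx only — synapomorphy for {Helioax, Heliois, Merois, Scleryx}.
Only Helioax, Heliois, and Scleryx show the derived state 'no' for gular pouch, supporting them as a clade.
Most parsimonious ingroup topology: (((Helioax,(Heliois,Scleryx)),Merois),Cyanella).
Scleryx and Helioax share a more recent common ancestor with each other than either does with Cyanella, so Cyanella is the least closely related of the three.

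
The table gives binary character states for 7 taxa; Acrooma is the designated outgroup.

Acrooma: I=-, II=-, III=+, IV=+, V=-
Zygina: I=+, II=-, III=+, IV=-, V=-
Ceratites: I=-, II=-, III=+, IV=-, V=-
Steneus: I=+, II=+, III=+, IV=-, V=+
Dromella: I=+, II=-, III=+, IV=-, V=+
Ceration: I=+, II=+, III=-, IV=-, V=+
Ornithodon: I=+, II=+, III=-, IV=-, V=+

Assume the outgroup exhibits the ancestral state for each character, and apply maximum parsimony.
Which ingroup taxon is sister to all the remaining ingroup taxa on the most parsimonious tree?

Character polarity is set by the outgroup: the derived state is whichever differs from the outgroup's state, so for III, IV the derived state is '-', and for the remaining characters it is '+'.
I (derived state '+') is shared by Ceration, Dromella, Ornithodon, Steneus, and Zygina — a synapomorphy uniting that clade.
Only Ceration, Ornithodon, and Steneus show the derived state '+' for II, supporting them as a clade.
III (derived state '-') is shared by Ceration and Ornithodon — a synapomorphy uniting that clade.
IV (derived state '-') is shared by all ingroup taxa — unites the whole ingroup.
V: derived state '+' in Ceration, Dromella, Ornithodon, and Steneus only — synapomorphy for {Ceration, Dromella, Ornithodon, Steneus}.
Most parsimonious ingroup topology: ((Zygina,((Steneus,(Ceration,Ornithodon)),Dromella)),Ceratites).
Ceratites is sister to the clade containing all other ingroup taxa, so it is the earliest-diverging (most basal) ingroup lineage.

Ceratites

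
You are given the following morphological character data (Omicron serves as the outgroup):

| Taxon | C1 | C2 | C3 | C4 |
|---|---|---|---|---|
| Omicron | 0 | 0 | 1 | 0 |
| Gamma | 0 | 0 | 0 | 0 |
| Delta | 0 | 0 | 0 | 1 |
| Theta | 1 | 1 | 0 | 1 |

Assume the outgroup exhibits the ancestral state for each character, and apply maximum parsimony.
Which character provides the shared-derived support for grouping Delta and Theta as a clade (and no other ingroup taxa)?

C4

Character polarity is set by the outgroup: the derived state is whichever differs from the outgroup's state, so for C3 the derived state is '0', and for the remaining characters it is '1'.
C1: derived state '1' in Theta only — an autapomorphy, so it tells us nothing about relationships among taxa.
C2: derived state '1' in Theta only — an autapomorphy, so it tells us nothing about relationships among taxa.
All ingroup taxa share the derived state '0' for C3; it defines the ingroup but does not resolve relationships within it.
Only Delta and Theta show the derived state '1' for C4, supporting them as a clade.
Most parsimonious ingroup topology: (Gamma,(Delta,Theta)).
The clade {Delta, Theta} is supported by C4: its derived state '1' occurs in exactly those taxa and in no other taxon (including the outgroup).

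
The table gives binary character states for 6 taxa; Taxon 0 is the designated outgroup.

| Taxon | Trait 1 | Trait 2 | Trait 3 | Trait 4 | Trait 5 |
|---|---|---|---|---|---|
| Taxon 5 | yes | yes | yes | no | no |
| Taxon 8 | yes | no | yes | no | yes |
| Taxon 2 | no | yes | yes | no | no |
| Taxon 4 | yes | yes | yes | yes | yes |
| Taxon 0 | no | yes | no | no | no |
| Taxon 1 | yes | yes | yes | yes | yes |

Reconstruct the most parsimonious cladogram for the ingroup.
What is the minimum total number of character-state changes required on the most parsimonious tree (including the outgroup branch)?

5

Character polarity is set by the outgroup: the derived state is whichever differs from the outgroup's state, so for Trait 2 the derived state is 'no', and for the remaining characters it is 'yes'.
Only Taxon 1, Taxon 4, Taxon 5, and Taxon 8 show the derived state 'yes' for Trait 1, supporting them as a clade.
Trait 2 (derived state 'no') is unique to Taxon 8 (autapomorphy; uninformative for grouping).
All ingroup taxa share the derived state 'yes' for Trait 3; it defines the ingroup but does not resolve relationships within it.
Trait 4: derived state 'yes' in Taxon 1 and Taxon 4 only — synapomorphy for {Taxon 1, Taxon 4}.
Only Taxon 1, Taxon 4, and Taxon 8 show the derived state 'yes' for Trait 5, supporting them as a clade.
Most parsimonious ingroup topology: ((Taxon 5,((Taxon 1,Taxon 4),Taxon 8)),Taxon 2).
Changes per character on this tree: Trait 1: 1; Trait 2: 1; Trait 3: 1; Trait 4: 1; Trait 5: 1.
Total = 5.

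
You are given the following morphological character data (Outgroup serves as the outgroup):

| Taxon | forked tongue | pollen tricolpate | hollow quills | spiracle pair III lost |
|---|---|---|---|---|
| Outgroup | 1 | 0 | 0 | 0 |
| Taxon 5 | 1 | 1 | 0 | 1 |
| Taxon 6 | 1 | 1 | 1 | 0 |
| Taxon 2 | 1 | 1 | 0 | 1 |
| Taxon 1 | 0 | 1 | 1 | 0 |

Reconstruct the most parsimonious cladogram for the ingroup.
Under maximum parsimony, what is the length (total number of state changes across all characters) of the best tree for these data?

4

Character polarity is set by the outgroup: the derived state is whichever differs from the outgroup's state, so for forked tongue the derived state is '0', and for the remaining characters it is '1'.
forked tongue: derived state '0' in Taxon 1 only — an autapomorphy, so it tells us nothing about relationships among taxa.
All ingroup taxa share the derived state '1' for pollen tricolpate; it defines the ingroup but does not resolve relationships within it.
hollow quills (derived state '1') is shared by Taxon 1 and Taxon 6 — a synapomorphy uniting that clade.
spiracle pair III lost (derived state '1') is shared by Taxon 2 and Taxon 5 — a synapomorphy uniting that clade.
Most parsimonious ingroup topology: ((Taxon 5,Taxon 2),(Taxon 6,Taxon 1)).
Changes per character on this tree: forked tongue: 1; pollen tricolpate: 1; hollow quills: 1; spiracle pair III lost: 1.
Total = 4.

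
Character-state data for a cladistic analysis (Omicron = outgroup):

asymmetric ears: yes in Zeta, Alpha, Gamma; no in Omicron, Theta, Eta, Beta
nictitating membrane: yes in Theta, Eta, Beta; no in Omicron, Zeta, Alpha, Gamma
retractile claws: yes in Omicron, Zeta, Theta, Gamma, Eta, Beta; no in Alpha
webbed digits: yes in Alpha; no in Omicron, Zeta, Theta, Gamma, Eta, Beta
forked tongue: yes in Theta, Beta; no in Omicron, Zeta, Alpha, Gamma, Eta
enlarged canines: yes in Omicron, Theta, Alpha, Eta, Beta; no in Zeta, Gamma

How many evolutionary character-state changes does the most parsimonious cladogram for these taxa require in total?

6

Character polarity is set by the outgroup: the derived state is whichever differs from the outgroup's state, so for retractile claws, enlarged canines the derived state is 'no', and for the remaining characters it is 'yes'.
asymmetric ears (derived state 'yes') is shared by Alpha, Gamma, and Zeta — a synapomorphy uniting that clade.
Only Beta, Eta, and Theta show the derived state 'yes' for nictitating membrane, supporting them as a clade.
retractile claws (derived state 'no') is unique to Alpha (autapomorphy; uninformative for grouping).
webbed digits: derived state 'yes' in Alpha only — an autapomorphy, so it tells us nothing about relationships among taxa.
Only Beta and Theta show the derived state 'yes' for forked tongue, supporting them as a clade.
enlarged canines: derived state 'no' in Gamma and Zeta only — synapomorphy for {Gamma, Zeta}.
Most parsimonious ingroup topology: (((Zeta,Gamma),Alpha),((Theta,Beta),Eta)).
Changes per character on this tree: asymmetric ears: 1; nictitating membrane: 1; retractile claws: 1; webbed digits: 1; forked tongue: 1; enlarged canines: 1.
Total = 6.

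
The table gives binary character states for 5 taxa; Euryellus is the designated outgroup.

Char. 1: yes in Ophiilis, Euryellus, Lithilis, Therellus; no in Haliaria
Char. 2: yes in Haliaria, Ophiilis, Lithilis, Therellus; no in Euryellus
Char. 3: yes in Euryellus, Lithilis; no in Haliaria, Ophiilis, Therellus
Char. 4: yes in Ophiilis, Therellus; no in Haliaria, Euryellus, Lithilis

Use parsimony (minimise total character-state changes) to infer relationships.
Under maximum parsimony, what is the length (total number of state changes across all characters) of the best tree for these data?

4

Character polarity is set by the outgroup: the derived state is whichever differs from the outgroup's state, so for Char. 1, Char. 3 the derived state is 'no', and for the remaining characters it is 'yes'.
Char. 1 (derived state 'no') is unique to Haliaria (autapomorphy; uninformative for grouping).
All ingroup taxa share the derived state 'yes' for Char. 2; it defines the ingroup but does not resolve relationships within it.
Char. 3 (derived state 'no') is shared by Haliaria, Ophiilis, and Therellus — a synapomorphy uniting that clade.
Char. 4 (derived state 'yes') is shared by Ophiilis and Therellus — a synapomorphy uniting that clade.
Most parsimonious ingroup topology: ((Haliaria,(Therellus,Ophiilis)),Lithilis).
Changes per character on this tree: Char. 1: 1; Char. 2: 1; Char. 3: 1; Char. 4: 1.
Total = 4.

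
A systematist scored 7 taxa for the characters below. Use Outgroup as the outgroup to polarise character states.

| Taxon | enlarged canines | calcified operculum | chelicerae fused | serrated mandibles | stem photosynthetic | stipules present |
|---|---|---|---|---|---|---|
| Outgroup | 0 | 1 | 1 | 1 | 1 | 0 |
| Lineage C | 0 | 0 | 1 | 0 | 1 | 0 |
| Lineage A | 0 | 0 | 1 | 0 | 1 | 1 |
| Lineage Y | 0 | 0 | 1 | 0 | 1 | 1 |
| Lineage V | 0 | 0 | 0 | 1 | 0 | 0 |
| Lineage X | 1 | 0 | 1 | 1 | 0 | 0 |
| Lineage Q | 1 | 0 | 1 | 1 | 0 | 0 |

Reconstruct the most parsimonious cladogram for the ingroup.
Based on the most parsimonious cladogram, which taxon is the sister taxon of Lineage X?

Character polarity is set by the outgroup: the derived state is whichever differs from the outgroup's state, so for calcified operculum, chelicerae fused, serrated mandibles, stem photosynthetic the derived state is '0', and for the remaining characters it is '1'.
enlarged canines (derived state '1') is shared by Lineage Q and Lineage X — a synapomorphy uniting that clade.
All ingroup taxa share the derived state '0' for calcified operculum; it defines the ingroup but does not resolve relationships within it.
chelicerae fused: derived state '0' in Lineage V only — an autapomorphy, so it tells us nothing about relationships among taxa.
serrated mandibles: derived state '0' in Lineage A, Lineage C, and Lineage Y only — synapomorphy for {Lineage A, Lineage C, Lineage Y}.
stem photosynthetic: derived state '0' in Lineage Q, Lineage V, and Lineage X only — synapomorphy for {Lineage Q, Lineage V, Lineage X}.
stipules present: derived state '1' in Lineage A and Lineage Y only — synapomorphy for {Lineage A, Lineage Y}.
Most parsimonious ingroup topology: ((Lineage C,(Lineage A,Lineage Y)),(Lineage V,(Lineage X,Lineage Q))).
Lineage X and Lineage Q form a cherry on this tree, so they are sister taxa.

Lineage Q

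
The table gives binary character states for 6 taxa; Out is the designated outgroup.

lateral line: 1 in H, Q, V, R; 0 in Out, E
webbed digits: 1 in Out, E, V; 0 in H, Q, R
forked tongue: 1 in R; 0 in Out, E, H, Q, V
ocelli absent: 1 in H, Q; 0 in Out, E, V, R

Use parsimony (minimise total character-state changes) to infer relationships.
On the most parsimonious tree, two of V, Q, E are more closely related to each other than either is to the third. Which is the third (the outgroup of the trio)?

E

Character polarity is set by the outgroup: the derived state is whichever differs from the outgroup's state, so for webbed digits the derived state is '0', and for the remaining characters it is '1'.
lateral line (derived state '1') is shared by H, Q, R, and V — a synapomorphy uniting that clade.
Only H, Q, and R show the derived state '0' for webbed digits, supporting them as a clade.
forked tongue: derived state '1' in R only — an autapomorphy, so it tells us nothing about relationships among taxa.
Only H and Q show the derived state '1' for ocelli absent, supporting them as a clade.
Most parsimonious ingroup topology: (E,(((H,Q),R),V)).
V and Q share a more recent common ancestor with each other than either does with E, so E is the least closely related of the three.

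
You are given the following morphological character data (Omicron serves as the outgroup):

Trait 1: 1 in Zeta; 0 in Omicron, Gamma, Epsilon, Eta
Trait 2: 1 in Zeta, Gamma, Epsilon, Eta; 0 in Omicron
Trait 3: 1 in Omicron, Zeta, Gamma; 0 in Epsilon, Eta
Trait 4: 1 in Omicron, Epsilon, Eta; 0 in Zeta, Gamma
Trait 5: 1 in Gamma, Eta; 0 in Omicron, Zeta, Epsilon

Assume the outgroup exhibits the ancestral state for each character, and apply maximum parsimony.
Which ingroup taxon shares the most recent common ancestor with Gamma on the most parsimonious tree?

Character polarity is set by the outgroup: the derived state is whichever differs from the outgroup's state, so for Trait 3, Trait 4 the derived state is '0', and for the remaining characters it is '1'.
Trait 1 (derived state '1') is unique to Zeta (autapomorphy; uninformative for grouping).
Trait 2 (derived state '1') is shared by all ingroup taxa — unites the whole ingroup.
Only Epsilon and Eta show the derived state '0' for Trait 3, supporting them as a clade.
Trait 4: derived state '0' in Gamma and Zeta only — synapomorphy for {Gamma, Zeta}.
Trait 5 (state '1') occurs in Eta and Gamma but conflicts with the nesting implied by the other characters — most parsimoniously interpreted as homoplasy.
Most parsimonious ingroup topology: ((Zeta,Gamma),(Epsilon,Eta)).
Gamma and Zeta form a cherry on this tree, so they are sister taxa.

Zeta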